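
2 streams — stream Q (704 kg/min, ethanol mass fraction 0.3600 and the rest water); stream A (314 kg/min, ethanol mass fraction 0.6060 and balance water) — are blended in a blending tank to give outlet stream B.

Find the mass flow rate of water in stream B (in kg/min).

water out = water in = 704×0.640 + 314×0.394 = 574.28 kg/min.

574.3 kg/min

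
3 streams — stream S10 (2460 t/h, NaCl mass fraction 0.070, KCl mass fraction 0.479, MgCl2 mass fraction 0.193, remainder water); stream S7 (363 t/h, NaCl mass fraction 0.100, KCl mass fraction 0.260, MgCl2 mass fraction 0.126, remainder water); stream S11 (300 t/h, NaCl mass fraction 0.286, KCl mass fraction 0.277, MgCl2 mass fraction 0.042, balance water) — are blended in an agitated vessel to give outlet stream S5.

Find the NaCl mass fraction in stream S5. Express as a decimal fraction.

0.094

Total flow out = 2460 + 363 + 300 = 3123 t/h.
NaCl in = 2460×0.070 + 363×0.100 + 300×0.286 = 294.3 t/h.
NaCl mass fraction in S5 = 294.3/3123 = 0.094.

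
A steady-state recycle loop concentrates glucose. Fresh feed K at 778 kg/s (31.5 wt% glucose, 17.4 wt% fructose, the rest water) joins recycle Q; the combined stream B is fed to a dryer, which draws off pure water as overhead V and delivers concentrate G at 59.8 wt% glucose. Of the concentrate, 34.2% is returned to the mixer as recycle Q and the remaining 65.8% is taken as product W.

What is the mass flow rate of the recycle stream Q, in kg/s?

Overall glucose balance (none leaves overhead): glucose in fresh feed = glucose in product, i.e. 778×0.315 = (1−0.342)·G·0.598.
G = 245.07/(0.598×0.658) = 622.82 kg/s.
Recycle Q = 0.342×622.82 = 213 kg/s.

213 kg/s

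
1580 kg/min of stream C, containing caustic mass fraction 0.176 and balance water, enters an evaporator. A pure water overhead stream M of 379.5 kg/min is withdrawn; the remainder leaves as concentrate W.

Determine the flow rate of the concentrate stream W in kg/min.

1200 kg/min

Concentrate = 1580 − 379.5 = 1200.5 kg/min.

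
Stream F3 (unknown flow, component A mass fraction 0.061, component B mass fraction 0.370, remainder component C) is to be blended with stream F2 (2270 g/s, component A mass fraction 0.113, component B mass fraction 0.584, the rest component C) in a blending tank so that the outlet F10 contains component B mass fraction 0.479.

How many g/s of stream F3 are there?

2187 g/s

Let F3 be the unknown flow. Total out = 2270 + F3.
component B balance: 1325.7 + 0.370·F3 = 0.479·(2270 + F3)
(0.370 − 0.479)·F3 = 0.479×2270 − 1325.7 = -238.35
F3 = -238.35 / -0.109 = 2186.7 g/s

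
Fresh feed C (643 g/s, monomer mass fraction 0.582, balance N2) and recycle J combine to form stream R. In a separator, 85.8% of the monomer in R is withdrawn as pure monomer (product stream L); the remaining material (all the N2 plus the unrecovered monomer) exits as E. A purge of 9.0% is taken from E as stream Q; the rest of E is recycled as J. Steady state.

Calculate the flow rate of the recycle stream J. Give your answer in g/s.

2773 g/s

N2 enters only via C and leaves only via the purge: 643×0.418 = 0.090×(N2 in E), and the separator passes all N2, so N2 in R = N2 in E = 2986.4 g/s.
monomer in R: m_A = 643×0.582 + (1−0.090)·(1−0.858)·m_A, so m_A = 374.23/0.8708 = 429.76 g/s.
E = (1−0.858)×429.76 + 2986.4 = 3047.4 g/s.
Recycle J = (1−0.090)×3047.4 = 2773.1 g/s.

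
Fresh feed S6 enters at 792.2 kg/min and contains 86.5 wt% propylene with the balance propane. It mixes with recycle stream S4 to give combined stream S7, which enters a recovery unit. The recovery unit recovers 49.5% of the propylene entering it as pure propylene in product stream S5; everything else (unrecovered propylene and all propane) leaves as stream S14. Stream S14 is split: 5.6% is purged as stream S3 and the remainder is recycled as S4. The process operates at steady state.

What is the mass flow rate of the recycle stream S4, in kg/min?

propane enters only via S6 and leaves only via the purge: 792.2×0.135 = 0.056×(propane in S14), and the recovery unit passes all propane, so propane in S7 = propane in S14 = 1909.8 kg/min.
propylene in S7: m_A = 792.2×0.865 + (1−0.056)·(1−0.495)·m_A, so m_A = 685.25/0.5233 = 1309.5 kg/min.
S14 = (1−0.495)×1309.5 + 1909.8 = 2571.1 kg/min.
Recycle S4 = (1−0.056)×2571.1 = 2427.1 kg/min.

2427 kg/min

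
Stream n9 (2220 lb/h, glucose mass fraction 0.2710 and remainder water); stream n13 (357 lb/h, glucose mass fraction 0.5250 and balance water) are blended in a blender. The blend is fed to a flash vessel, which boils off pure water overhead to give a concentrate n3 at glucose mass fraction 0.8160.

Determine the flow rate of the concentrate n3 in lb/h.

glucose entering = 2220×0.271 + 357×0.525 = 789.05 lb/h.
All glucose reports to n3, so n3 = 789.05/0.816 = 966.97 lb/h.

967 lb/h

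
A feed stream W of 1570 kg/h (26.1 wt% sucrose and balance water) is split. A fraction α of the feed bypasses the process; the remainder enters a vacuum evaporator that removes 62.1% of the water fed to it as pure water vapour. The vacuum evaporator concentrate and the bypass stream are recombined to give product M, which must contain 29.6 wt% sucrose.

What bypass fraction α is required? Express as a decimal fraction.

0.742

All 1570×0.261 = 409.77 kg/h of sucrose reaches M, so M = 409.77/0.296 = 1384.4 kg/h and vapour = 185.64 kg/h.
The evaporator receives (1−α)·1570 of feed at 0.739 water and removes 0.621 of that water:
0.621×0.739×(1−α)×1570 = 185.64
(1−α) = 185.64/720.5 = 0.2577;  α = 0.7423.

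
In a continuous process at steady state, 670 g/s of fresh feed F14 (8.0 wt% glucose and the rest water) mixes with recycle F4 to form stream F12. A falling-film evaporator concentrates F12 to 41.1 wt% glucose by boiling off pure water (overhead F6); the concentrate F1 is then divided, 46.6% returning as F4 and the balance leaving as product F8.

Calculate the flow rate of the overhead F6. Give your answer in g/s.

539.6 g/s

Overall glucose balance (none leaves overhead): glucose in fresh feed = glucose in product, i.e. 670×0.080 = (1−0.466)·F1·0.411.
F1 = 53.6/(0.411×0.534) = 244.22 g/s.
Recycle F4 = 0.466×244.22 = 113.81 g/s.
Combined feed F12 = 670 + 113.81 = 783.81 g/s.
Overhead F6 = F12 − F1 = 783.81 − 244.22 = 539.59 g/s.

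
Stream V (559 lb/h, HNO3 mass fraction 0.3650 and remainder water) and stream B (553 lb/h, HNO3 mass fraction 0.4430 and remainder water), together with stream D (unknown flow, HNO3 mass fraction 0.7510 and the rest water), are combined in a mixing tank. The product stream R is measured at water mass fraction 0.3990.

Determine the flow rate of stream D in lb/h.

1462 lb/h

Let D be the unknown flow. Total out = 1112 + D.
water balance: 662.99 + 0.249·D = 0.399·(1112 + D)
(0.249 − 0.399)·D = 0.399×1112 − 662.99 = -219.3
D = -219.3 / -0.150 = 1462 lb/h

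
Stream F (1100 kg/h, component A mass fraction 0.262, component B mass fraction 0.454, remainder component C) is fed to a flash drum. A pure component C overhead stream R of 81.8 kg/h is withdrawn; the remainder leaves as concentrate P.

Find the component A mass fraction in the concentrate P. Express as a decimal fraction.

0.283

component A is not removed: 1100×0.262 = 288.2 kg/h of component A enters P.
Concentrate = 1100 − 81.8 = 1018.2 kg/h.
Mass fraction = 288.2/1018.2 = 0.283.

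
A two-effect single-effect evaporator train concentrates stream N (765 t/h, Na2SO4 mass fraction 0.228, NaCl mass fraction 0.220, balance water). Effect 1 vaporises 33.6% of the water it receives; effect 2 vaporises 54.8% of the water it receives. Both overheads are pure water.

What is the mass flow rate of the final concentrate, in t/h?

water in feed = 765×0.552 = 422.28 t/h.
After stage 1: water left = (1−0.336)×422.28 = 280.39; stream total = 623.11 t/h.
After stage 2: water left = (1−0.548)×280.39 = 126.74; final concentrate = 469.46 t/h.

469.5 t/h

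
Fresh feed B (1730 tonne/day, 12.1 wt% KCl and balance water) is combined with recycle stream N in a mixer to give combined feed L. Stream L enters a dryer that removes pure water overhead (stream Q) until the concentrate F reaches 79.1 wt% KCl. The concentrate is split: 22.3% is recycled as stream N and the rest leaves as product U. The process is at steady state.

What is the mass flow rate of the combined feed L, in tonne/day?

1806 tonne/day

Overall KCl balance (none leaves overhead): KCl in fresh feed = KCl in product, i.e. 1730×0.121 = (1−0.223)·F·0.791.
F = 209.33/(0.791×0.777) = 340.59 tonne/day.
Recycle N = 0.223×340.59 = 75.952 tonne/day.
Combined feed L = 1730 + 75.952 = 1806 tonne/day.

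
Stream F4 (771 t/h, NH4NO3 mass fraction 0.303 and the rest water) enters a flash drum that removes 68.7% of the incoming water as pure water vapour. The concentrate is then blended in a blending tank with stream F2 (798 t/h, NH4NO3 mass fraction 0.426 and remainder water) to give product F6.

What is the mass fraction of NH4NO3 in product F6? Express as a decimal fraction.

Vapour removed = 0.687×0.697×771 = 369.18 t/h; concentrate = 401.82 t/h.
NH4NO3 reaching the mixer = 233.61 (from concentrate) + 798×0.426 = 573.56 t/h.
Product flow = 401.82 + 798 = 1199.8 t/h; NH4NO3 fraction = 0.478.

0.478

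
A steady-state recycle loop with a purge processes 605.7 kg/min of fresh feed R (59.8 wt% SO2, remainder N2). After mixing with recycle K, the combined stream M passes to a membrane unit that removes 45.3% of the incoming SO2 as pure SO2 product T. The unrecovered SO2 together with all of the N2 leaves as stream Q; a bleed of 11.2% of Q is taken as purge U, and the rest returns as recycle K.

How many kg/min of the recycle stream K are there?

N2 enters only via R and leaves only via the purge: 605.7×0.402 = 0.112×(N2 in Q), and the membrane unit passes all N2, so N2 in M = N2 in Q = 2174 kg/min.
SO2 in M: m_A = 605.7×0.598 + (1−0.112)·(1−0.453)·m_A, so m_A = 362.21/0.5143 = 704.32 kg/min.
Q = (1−0.453)×704.32 + 2174 = 2559.3 kg/min.
Recycle K = (1−0.112)×2559.3 = 2272.7 kg/min.

2273 kg/min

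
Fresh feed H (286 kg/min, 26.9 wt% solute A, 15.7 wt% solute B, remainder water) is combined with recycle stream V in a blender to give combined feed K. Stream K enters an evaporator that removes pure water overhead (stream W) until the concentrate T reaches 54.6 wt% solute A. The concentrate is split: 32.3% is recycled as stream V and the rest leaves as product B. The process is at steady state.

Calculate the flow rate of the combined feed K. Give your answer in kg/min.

Overall solute A balance (none leaves overhead): solute A in fresh feed = solute A in product, i.e. 286×0.269 = (1−0.323)·T·0.546.
T = 76.934/(0.546×0.677) = 208.13 kg/min.
Recycle V = 0.323×208.13 = 67.226 kg/min.
Combined feed K = 286 + 67.226 = 353.23 kg/min.

353.2 kg/min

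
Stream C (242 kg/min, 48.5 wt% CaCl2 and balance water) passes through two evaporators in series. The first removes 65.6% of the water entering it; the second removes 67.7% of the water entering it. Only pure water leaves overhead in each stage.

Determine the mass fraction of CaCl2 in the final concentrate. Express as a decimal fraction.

water in feed = 242×0.515 = 124.63 kg/min.
After stage 1: water left = (1−0.656)×124.63 = 42.873; stream total = 160.24 kg/min.
After stage 2: water left = (1−0.677)×42.873 = 13.848; final concentrate = 131.22 kg/min.
CaCl2 fraction = 117.37/131.22 = 0.894.

0.894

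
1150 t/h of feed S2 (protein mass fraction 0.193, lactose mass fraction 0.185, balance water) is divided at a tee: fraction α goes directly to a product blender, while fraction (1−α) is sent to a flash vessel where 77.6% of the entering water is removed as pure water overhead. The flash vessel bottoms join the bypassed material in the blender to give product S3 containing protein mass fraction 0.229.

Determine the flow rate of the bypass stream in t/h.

All 1150×0.193 = 221.95 t/h of protein reaches S3, so S3 = 221.95/0.229 = 969.21 t/h and vapour = 180.79 t/h.
The evaporator receives (1−α)·1150 of feed at 0.622 water and removes 0.776 of that water:
0.776×0.622×(1−α)×1150 = 180.79
(1−α) = 180.79/555.07 = 0.3257;  α = 0.6743.
Bypass flow = 0.6743×1150 = 775.45 t/h.

775.4 t/h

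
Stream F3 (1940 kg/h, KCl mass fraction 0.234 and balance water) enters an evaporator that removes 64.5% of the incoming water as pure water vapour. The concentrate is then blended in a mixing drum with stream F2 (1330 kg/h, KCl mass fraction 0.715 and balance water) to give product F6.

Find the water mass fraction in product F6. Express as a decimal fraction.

0.392

Vapour removed = 0.645×0.766×1940 = 958.5 kg/h; concentrate = 981.5 kg/h.
water reaching the mixer = 527.54 (from concentrate) + 1330×0.285 = 906.59 kg/h.
Product flow = 981.5 + 1330 = 2311.5 kg/h; water fraction = 0.392.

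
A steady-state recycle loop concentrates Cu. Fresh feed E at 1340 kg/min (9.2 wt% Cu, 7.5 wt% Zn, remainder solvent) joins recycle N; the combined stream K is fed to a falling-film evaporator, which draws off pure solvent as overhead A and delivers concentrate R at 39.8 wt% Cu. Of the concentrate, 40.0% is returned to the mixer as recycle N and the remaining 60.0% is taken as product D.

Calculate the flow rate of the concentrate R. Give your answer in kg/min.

516.2 kg/min

Overall Cu balance (none leaves overhead): Cu in fresh feed = Cu in product, i.e. 1340×0.092 = (1−0.400)·R·0.398.
R = 123.28/(0.398×0.600) = 516.25 kg/min.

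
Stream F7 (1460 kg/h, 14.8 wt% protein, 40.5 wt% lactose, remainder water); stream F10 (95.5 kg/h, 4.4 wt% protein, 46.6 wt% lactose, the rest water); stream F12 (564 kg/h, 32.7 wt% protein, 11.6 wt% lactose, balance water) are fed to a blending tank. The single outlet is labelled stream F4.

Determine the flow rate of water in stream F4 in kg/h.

water out = water in = 1460×0.447 + 95.5×0.490 + 564×0.557 = 1013.6 kg/h.

1014 kg/h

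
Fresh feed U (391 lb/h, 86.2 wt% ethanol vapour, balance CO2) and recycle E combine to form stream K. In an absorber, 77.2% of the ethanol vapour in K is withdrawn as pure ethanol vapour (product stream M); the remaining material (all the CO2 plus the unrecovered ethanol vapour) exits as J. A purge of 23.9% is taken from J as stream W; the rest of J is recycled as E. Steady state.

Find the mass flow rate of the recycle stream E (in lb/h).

CO2 enters only via U and leaves only via the purge: 391×0.138 = 0.239×(CO2 in J), and the absorber passes all CO2, so CO2 in K = CO2 in J = 225.77 lb/h.
ethanol vapour in K: m_A = 391×0.862 + (1−0.239)·(1−0.772)·m_A, so m_A = 337.04/0.8265 = 407.8 lb/h.
J = (1−0.772)×407.8 + 225.77 = 318.74 lb/h.
Recycle E = (1−0.239)×318.74 = 242.56 lb/h.

242.6 lb/h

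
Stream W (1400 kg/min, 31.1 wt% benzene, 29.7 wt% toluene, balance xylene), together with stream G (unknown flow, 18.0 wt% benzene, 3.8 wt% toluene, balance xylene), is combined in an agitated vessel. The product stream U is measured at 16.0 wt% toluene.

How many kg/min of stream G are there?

Let G be the unknown flow. Total out = 1400 + G.
toluene balance: 415.8 + 0.038·G = 0.160·(1400 + G)
(0.038 − 0.160)·G = 0.160×1400 − 415.8 = -191.8
G = -191.8 / -0.122 = 1572.1 kg/min

1572 kg/min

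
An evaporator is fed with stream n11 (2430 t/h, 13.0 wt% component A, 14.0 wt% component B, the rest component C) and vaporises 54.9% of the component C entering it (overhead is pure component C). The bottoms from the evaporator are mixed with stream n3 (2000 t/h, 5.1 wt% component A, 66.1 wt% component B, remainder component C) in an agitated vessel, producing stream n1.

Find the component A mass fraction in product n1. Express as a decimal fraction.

Vapour removed = 0.549×0.730×2430 = 973.87 t/h; concentrate = 1456.1 t/h.
component A reaching the mixer = 315.9 (from concentrate) + 2000×0.051 = 417.9 t/h.
Product flow = 1456.1 + 2000 = 3456.1 t/h; component A fraction = 0.1209.

0.1209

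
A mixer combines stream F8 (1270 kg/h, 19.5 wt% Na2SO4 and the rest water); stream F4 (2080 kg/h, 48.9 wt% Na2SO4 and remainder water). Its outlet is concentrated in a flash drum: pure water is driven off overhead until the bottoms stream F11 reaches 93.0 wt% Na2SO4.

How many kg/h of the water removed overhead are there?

Na2SO4 entering = 1270×0.195 + 2080×0.489 = 1264.8 kg/h.
All Na2SO4 reports to F11, so F11 = 1264.8/0.930 = 1360 kg/h.
Total feed = 3350 kg/h; overhead = 3350 − 1360 = 1990 kg/h.

1990 kg/h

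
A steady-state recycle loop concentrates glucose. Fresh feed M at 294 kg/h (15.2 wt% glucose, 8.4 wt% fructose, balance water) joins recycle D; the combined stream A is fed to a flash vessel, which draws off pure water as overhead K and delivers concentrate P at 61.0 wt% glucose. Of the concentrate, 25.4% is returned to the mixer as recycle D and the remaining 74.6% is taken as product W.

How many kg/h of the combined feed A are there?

Overall glucose balance (none leaves overhead): glucose in fresh feed = glucose in product, i.e. 294×0.152 = (1−0.254)·P·0.610.
P = 44.688/(0.610×0.746) = 98.202 kg/h.
Recycle D = 0.254×98.202 = 24.943 kg/h.
Combined feed A = 294 + 24.943 = 318.94 kg/h.

318.9 kg/h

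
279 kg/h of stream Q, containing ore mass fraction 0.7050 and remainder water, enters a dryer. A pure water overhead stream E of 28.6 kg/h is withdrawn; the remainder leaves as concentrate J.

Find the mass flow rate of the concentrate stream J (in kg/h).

Concentrate = 279 − 28.6 = 250.4 kg/h.

250.4 kg/h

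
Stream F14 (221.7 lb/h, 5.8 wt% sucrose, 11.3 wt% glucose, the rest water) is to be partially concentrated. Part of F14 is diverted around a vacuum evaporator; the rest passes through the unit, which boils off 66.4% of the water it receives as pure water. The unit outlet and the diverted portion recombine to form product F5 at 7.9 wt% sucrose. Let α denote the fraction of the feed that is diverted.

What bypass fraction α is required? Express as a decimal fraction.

All 221.7×0.058 = 12.859 lb/h of sucrose reaches F5, so F5 = 12.859/0.079 = 162.77 lb/h and vapour = 58.933 lb/h.
The evaporator receives (1−α)·221.7 of feed at 0.829 water and removes 0.664 of that water:
0.664×0.829×(1−α)×221.7 = 58.933
(1−α) = 58.933/122.04 = 0.4829;  α = 0.5171.

0.517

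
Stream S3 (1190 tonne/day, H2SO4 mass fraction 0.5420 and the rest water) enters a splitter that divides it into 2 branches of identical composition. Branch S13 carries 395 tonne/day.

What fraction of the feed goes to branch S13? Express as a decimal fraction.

0.332

Fraction to S13 = 395/1190 = 0.3319.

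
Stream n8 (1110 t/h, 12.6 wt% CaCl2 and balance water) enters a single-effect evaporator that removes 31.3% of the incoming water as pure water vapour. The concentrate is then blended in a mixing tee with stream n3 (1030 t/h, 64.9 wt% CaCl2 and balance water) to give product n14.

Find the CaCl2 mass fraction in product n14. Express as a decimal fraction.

Vapour removed = 0.313×0.874×1110 = 303.65 t/h; concentrate = 806.35 t/h.
CaCl2 reaching the mixer = 139.86 (from concentrate) + 1030×0.649 = 808.33 t/h.
Product flow = 806.35 + 1030 = 1836.3 t/h; CaCl2 fraction = 0.4402.

0.4402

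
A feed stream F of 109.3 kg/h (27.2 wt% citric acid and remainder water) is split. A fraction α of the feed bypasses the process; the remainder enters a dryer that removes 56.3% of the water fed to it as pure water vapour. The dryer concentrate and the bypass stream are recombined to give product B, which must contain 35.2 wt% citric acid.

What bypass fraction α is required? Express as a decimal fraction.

All 109.3×0.272 = 29.73 kg/h of citric acid reaches B, so B = 29.73/0.352 = 84.459 kg/h and vapour = 24.841 kg/h.
The evaporator receives (1−α)·109.3 of feed at 0.728 water and removes 0.563 of that water:
0.563×0.728×(1−α)×109.3 = 24.841
(1−α) = 24.841/44.798 = 0.5545;  α = 0.4455.

0.445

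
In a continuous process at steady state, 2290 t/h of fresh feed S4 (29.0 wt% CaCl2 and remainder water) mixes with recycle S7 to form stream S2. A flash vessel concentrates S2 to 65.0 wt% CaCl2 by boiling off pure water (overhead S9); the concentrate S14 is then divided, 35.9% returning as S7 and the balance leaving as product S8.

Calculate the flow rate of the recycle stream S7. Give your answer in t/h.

572.2 t/h

Overall CaCl2 balance (none leaves overhead): CaCl2 in fresh feed = CaCl2 in product, i.e. 2290×0.290 = (1−0.359)·S14·0.650.
S14 = 664.1/(0.650×0.641) = 1593.9 t/h.
Recycle S7 = 0.359×1593.9 = 572.21 t/h.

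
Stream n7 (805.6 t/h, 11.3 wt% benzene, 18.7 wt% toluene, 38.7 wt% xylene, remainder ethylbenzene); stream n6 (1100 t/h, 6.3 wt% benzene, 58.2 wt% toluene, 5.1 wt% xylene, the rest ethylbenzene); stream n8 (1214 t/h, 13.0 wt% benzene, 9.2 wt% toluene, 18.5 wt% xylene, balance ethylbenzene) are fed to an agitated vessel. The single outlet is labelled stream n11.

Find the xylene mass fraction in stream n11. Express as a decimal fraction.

Total flow out = 805.6 + 1100 + 1214 = 3119.6 t/h.
xylene in = 805.6×0.387 + 1100×0.051 + 1214×0.185 = 592.46 t/h.
xylene mass fraction in n11 = 592.46/3119.6 = 0.190.

0.190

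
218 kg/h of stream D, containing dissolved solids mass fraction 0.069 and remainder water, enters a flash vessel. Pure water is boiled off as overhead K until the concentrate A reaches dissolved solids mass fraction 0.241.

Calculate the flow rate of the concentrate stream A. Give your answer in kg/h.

62.41 kg/h

dissolved solids is conserved: 218×0.069 = 15.042 kg/h all reports to the concentrate.
Concentrate = 15.042/(target fraction) = 62.415 kg/h.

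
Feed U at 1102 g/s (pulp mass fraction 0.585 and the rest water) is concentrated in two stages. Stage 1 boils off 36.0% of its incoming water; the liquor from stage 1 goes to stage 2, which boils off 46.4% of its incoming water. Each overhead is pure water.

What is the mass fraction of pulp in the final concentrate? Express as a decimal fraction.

0.804

water in feed = 1102×0.415 = 457.33 g/s.
After stage 1: water left = (1−0.360)×457.33 = 292.69; stream total = 937.36 g/s.
After stage 2: water left = (1−0.464)×292.69 = 156.88; final concentrate = 801.55 g/s.
pulp fraction = 644.67/801.55 = 0.804.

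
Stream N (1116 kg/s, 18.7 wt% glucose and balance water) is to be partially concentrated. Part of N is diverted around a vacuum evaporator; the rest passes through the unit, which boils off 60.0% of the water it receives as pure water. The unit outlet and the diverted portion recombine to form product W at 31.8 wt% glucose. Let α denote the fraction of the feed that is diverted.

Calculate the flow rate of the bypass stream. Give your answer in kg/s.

173.5 kg/s

All 1116×0.187 = 208.69 kg/s of glucose reaches W, so W = 208.69/0.318 = 656.26 kg/s and vapour = 459.74 kg/s.
The evaporator receives (1−α)·1116 of feed at 0.813 water and removes 0.600 of that water:
0.600×0.813×(1−α)×1116 = 459.74
(1−α) = 459.74/544.38 = 0.8445;  α = 0.1555.
Bypass flow = 0.1555×1116 = 173.53 kg/s.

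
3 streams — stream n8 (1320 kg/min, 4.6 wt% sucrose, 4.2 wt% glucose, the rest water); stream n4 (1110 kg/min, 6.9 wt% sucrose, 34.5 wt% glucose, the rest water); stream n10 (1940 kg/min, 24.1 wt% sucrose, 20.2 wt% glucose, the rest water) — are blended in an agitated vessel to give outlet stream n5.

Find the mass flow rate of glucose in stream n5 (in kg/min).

glucose out = glucose in = 1320×0.042 + 1110×0.345 + 1940×0.202 = 830.27 kg/min.

830.3 kg/min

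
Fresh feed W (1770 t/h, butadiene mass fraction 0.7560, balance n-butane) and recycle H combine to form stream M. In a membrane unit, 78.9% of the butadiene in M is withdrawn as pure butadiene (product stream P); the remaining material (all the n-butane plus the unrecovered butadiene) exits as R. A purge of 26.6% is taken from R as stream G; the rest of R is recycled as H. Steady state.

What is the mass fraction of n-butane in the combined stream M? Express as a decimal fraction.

n-butane enters only via W and leaves only via the purge: 1770×0.244 = 0.266×(n-butane in R), and the membrane unit passes all n-butane, so n-butane in M = n-butane in R = 1623.6 t/h.
butadiene in M: m_A = 1770×0.756 + (1−0.266)·(1−0.789)·m_A, so m_A = 1338.1/0.8451 = 1583.3 t/h.
M = 1583.3 + 1623.6 = 3206.9 t/h.
n-butane fraction in M = 1623.6/3206.9 = 0.5063.

0.5063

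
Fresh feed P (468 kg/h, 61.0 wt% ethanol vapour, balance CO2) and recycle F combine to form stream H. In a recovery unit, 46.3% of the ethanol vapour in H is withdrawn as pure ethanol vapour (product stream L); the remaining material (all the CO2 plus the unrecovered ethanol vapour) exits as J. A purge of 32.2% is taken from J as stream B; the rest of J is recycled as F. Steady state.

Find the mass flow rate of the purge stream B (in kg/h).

CO2 enters only via P and leaves only via the purge: 468×0.390 = 0.322×(CO2 in J), and the recovery unit passes all CO2, so CO2 in H = CO2 in J = 566.83 kg/h.
ethanol vapour in H: m_A = 468×0.610 + (1−0.322)·(1−0.463)·m_A, so m_A = 285.48/0.6359 = 448.93 kg/h.
J = (1−0.463)×448.93 + 566.83 = 807.91 kg/h.
Purge B = 0.322×807.91 = 260.15 kg/h.

260.1 kg/h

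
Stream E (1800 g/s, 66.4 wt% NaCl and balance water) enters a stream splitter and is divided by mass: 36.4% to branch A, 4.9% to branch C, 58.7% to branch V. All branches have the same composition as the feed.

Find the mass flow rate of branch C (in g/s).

Branch C flow = 0.049×1800 = 88.2 g/s.

88.2 g/s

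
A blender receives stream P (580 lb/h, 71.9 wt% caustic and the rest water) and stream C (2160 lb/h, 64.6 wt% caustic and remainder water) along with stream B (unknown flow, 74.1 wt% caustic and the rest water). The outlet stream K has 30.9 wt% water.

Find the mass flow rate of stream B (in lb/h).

Let B be the unknown flow. Total out = 2740 + B.
water balance: 927.62 + 0.259·B = 0.309·(2740 + B)
(0.259 − 0.309)·B = 0.309×2740 − 927.62 = -80.96
B = -80.96 / -0.050 = 1619.2 lb/h

1619 lb/h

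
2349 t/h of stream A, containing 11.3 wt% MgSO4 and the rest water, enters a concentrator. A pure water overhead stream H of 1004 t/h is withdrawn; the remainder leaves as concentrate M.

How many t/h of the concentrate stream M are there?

Concentrate = 2349 − 1004 = 1345 t/h.

1345 t/h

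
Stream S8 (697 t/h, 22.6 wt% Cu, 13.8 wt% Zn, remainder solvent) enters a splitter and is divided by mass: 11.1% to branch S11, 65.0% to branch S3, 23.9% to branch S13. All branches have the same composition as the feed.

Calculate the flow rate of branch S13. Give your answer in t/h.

166.6 t/h

Branch S13 flow = 0.239×697 = 166.58 t/h.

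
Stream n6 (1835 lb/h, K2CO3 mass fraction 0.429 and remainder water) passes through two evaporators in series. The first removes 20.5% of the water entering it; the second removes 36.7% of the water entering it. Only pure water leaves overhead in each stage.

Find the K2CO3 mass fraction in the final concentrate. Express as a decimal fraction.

0.599

water in feed = 1835×0.571 = 1047.8 lb/h.
After stage 1: water left = (1−0.205)×1047.8 = 832.99; stream total = 1620.2 lb/h.
After stage 2: water left = (1−0.367)×832.99 = 527.28; final concentrate = 1314.5 lb/h.
K2CO3 fraction = 787.22/1314.5 = 0.599.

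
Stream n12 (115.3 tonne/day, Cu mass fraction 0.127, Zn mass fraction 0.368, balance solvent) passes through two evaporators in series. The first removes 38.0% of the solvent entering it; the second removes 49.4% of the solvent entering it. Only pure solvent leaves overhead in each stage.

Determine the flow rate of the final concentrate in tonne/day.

75.34 tonne/day

solvent in feed = 115.3×0.505 = 58.227 tonne/day.
After stage 1: solvent left = (1−0.380)×58.227 = 36.1; stream total = 93.174 tonne/day.
After stage 2: solvent left = (1−0.494)×36.1 = 18.267; final concentrate = 75.34 tonne/day.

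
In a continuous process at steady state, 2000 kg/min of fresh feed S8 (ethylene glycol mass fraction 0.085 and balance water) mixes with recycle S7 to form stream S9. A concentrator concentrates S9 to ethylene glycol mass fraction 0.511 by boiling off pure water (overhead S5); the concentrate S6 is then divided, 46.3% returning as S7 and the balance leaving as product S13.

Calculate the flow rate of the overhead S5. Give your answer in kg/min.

1667 kg/min

Overall ethylene glycol balance (none leaves overhead): ethylene glycol in fresh feed = ethylene glycol in product, i.e. 2000×0.085 = (1−0.463)·S6·0.511.
S6 = 170/(0.511×0.537) = 619.52 kg/min.
Recycle S7 = 0.463×619.52 = 286.84 kg/min.
Combined feed S9 = 2000 + 286.84 = 2286.8 kg/min.
Overhead S5 = S9 − S6 = 2286.8 − 619.52 = 1667.3 kg/min.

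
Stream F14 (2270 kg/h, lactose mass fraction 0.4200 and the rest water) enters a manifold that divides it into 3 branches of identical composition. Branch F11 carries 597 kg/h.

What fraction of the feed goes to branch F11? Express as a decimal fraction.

Fraction to F11 = 597/2270 = 0.2630.

0.263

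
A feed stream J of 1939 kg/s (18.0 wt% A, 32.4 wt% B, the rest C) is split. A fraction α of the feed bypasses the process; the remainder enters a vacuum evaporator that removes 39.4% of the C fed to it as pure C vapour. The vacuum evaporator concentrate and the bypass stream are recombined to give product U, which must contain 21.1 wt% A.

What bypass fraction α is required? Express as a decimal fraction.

0.248

All 1939×0.180 = 349.02 kg/s of A reaches U, so U = 349.02/0.211 = 1654.1 kg/s and vapour = 284.88 kg/s.
The evaporator receives (1−α)·1939 of feed at 0.496 C and removes 0.394 of that C:
0.394×0.496×(1−α)×1939 = 284.88
(1−α) = 284.88/378.93 = 0.7518;  α = 0.2482.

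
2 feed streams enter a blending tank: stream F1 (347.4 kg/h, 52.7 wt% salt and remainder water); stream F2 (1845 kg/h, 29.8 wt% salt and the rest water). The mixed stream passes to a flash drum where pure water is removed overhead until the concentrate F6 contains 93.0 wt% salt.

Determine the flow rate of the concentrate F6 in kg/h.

788.1 kg/h

salt entering = 347.4×0.527 + 1845×0.298 = 732.89 kg/h.
All salt reports to F6, so F6 = 732.89/0.930 = 788.05 kg/h.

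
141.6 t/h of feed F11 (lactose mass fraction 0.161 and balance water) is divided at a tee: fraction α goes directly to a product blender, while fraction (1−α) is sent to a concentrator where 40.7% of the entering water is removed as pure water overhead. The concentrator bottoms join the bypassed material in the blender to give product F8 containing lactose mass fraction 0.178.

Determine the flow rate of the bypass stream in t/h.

102 t/h

All 141.6×0.161 = 22.798 t/h of lactose reaches F8, so F8 = 22.798/0.178 = 128.08 t/h and vapour = 13.524 t/h.
The evaporator receives (1−α)·141.6 of feed at 0.839 water and removes 0.407 of that water:
0.407×0.839×(1−α)×141.6 = 13.524
(1−α) = 13.524/48.353 = 0.2797;  α = 0.7203.
Bypass flow = 0.7203×141.6 = 102 t/h.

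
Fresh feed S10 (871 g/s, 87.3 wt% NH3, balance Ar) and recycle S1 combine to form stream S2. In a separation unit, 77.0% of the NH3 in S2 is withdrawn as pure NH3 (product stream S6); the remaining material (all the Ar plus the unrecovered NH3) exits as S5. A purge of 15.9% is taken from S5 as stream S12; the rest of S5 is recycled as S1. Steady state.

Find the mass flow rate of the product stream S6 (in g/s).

725.9 g/s

NH3 in S2: m_A = 871×0.873 + (1−0.159)·(1−0.770)·m_A, so m_A = 760.38/0.8066 = 942.74 g/s.
Product S6 = 0.770×942.74 = 725.91 g/s.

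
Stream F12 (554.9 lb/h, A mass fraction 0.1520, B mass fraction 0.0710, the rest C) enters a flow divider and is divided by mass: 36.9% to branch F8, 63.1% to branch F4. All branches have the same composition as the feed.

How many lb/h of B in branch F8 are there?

Branch F8 total = 0.369×554.9 = 204.76 lb/h.
B in F8 = 0.071×204.76 = 14.538 lb/h.

14.54 lb/h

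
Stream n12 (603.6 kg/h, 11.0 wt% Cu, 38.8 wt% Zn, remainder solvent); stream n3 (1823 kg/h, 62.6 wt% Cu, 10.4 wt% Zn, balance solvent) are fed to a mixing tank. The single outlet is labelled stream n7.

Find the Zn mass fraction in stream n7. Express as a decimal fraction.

Total flow out = 603.6 + 1823 = 2426.6 kg/h.
Zn in = 603.6×0.388 + 1823×0.104 = 423.79 kg/h.
Zn mass fraction in n7 = 423.79/2426.6 = 0.1746.

0.1746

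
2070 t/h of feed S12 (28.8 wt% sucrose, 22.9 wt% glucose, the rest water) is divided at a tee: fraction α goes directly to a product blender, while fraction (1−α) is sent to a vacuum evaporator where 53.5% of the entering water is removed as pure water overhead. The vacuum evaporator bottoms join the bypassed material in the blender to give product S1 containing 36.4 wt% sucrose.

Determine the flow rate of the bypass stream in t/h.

All 2070×0.288 = 596.16 t/h of sucrose reaches S1, so S1 = 596.16/0.364 = 1637.8 t/h and vapour = 432.2 t/h.
The evaporator receives (1−α)·2070 of feed at 0.483 water and removes 0.535 of that water:
0.535×0.483×(1−α)×2070 = 432.2
(1−α) = 432.2/534.9 = 0.8080;  α = 0.1920.
Bypass flow = 0.1920×2070 = 397.44 t/h.

397.4 t/h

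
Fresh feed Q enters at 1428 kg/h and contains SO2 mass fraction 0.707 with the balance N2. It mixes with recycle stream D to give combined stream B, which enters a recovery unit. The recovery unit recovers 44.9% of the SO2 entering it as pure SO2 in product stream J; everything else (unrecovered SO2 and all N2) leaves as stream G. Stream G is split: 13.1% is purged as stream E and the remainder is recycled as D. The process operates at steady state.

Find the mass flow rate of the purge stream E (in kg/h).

558.2 kg/h

N2 enters only via Q and leaves only via the purge: 1428×0.293 = 0.131×(N2 in G), and the recovery unit passes all N2, so N2 in B = N2 in G = 3193.9 kg/h.
SO2 in B: m_A = 1428×0.707 + (1−0.131)·(1−0.449)·m_A, so m_A = 1009.6/0.5212 = 1937.1 kg/h.
G = (1−0.449)×1937.1 + 3193.9 = 4261.3 kg/h.
Purge E = 0.131×4261.3 = 558.23 kg/h.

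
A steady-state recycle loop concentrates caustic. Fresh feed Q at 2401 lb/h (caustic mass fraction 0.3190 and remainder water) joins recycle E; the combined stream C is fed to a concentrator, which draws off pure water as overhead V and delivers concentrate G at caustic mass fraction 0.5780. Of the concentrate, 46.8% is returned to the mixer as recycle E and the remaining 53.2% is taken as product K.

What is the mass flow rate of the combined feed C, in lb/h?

Overall caustic balance (none leaves overhead): caustic in fresh feed = caustic in product, i.e. 2401×0.319 = (1−0.468)·G·0.578.
G = 765.92/(0.578×0.532) = 2490.8 lb/h.
Recycle E = 0.468×2490.8 = 1165.7 lb/h.
Combined feed C = 2401 + 1165.7 = 3566.7 lb/h.

3567 lb/h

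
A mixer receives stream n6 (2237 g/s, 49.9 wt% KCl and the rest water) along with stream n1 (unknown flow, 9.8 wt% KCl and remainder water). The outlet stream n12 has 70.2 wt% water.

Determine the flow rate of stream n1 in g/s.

Let n1 be the unknown flow. Total out = 2237 + n1.
water balance: 1120.7 + 0.902·n1 = 0.702·(2237 + n1)
(0.902 − 0.702)·n1 = 0.702×2237 − 1120.7 = 449.64
n1 = 449.64 / 0.200 = 2248.2 g/s

2248 g/s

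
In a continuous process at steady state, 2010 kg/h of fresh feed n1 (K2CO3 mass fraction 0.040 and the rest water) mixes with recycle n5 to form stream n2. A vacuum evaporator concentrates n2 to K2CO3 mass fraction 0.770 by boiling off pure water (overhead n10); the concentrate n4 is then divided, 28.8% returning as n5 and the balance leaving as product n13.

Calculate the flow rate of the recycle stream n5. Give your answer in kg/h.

42.24 kg/h

Overall K2CO3 balance (none leaves overhead): K2CO3 in fresh feed = K2CO3 in product, i.e. 2010×0.040 = (1−0.288)·n4·0.770.
n4 = 80.4/(0.770×0.712) = 146.65 kg/h.
Recycle n5 = 0.288×146.65 = 42.236 kg/h.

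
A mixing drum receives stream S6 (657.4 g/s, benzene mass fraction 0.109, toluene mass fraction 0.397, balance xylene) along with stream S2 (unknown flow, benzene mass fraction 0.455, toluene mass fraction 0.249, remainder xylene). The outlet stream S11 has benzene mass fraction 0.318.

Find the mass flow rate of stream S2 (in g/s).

Let S2 be the unknown flow. Total out = 657.4 + S2.
benzene balance: 71.657 + 0.455·S2 = 0.318·(657.4 + S2)
(0.455 − 0.318)·S2 = 0.318×657.4 − 71.657 = 137.4
S2 = 137.4 / 0.137 = 1002.9 g/s

1003 g/s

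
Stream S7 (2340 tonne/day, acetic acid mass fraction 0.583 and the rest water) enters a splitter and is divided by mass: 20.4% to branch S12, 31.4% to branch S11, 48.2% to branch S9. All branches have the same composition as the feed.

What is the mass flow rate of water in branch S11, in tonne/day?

306.4 tonne/day

Branch S11 total = 0.314×2340 = 734.76 tonne/day.
water in S11 = 0.417×734.76 = 306.39 tonne/day.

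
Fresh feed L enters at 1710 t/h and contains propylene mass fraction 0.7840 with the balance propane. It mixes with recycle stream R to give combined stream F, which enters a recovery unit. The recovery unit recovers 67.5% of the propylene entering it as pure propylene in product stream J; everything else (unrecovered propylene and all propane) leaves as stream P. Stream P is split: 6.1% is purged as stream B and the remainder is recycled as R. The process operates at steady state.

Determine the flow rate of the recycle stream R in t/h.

propane enters only via L and leaves only via the purge: 1710×0.216 = 0.061×(propane in P), and the recovery unit passes all propane, so propane in F = propane in P = 6055.1 t/h.
propylene in F: m_A = 1710×0.784 + (1−0.061)·(1−0.675)·m_A, so m_A = 1340.6/0.6948 = 1929.5 t/h.
P = (1−0.675)×1929.5 + 6055.1 = 6682.2 t/h.
Recycle R = (1−0.061)×6682.2 = 6274.5 t/h.

6275 t/h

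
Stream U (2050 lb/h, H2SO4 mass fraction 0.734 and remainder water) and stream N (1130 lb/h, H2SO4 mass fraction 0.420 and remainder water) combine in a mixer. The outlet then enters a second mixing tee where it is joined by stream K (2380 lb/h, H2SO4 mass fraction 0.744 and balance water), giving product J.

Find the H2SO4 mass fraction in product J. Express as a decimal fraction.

0.674

Overall, product flow = 5560 lb/h.
H2SO4 in = 2050×0.734 + 1130×0.420 + 2380×0.744 = 3750 lb/h.
H2SO4 fraction in J = 0.674.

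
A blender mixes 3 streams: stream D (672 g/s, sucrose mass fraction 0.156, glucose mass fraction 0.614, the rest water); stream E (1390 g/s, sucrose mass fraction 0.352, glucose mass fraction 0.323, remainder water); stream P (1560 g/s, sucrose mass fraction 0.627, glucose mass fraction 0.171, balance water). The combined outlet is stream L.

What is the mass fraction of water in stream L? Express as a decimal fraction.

Total flow out = 672 + 1390 + 1560 = 3622 g/s.
water in = 672×0.230 + 1390×0.325 + 1560×0.202 = 921.43 g/s.
water mass fraction in L = 921.43/3622 = 0.254.

0.254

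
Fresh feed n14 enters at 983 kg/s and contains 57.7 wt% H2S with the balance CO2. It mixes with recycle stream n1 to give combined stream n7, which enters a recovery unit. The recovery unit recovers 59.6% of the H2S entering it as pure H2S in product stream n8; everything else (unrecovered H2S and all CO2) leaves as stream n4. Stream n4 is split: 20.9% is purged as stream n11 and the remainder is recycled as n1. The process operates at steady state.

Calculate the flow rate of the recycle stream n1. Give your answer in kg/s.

1840 kg/s

CO2 enters only via n14 and leaves only via the purge: 983×0.423 = 0.209×(CO2 in n4), and the recovery unit passes all CO2, so CO2 in n7 = CO2 in n4 = 1989.5 kg/s.
H2S in n7: m_A = 983×0.577 + (1−0.209)·(1−0.596)·m_A, so m_A = 567.19/0.6804 = 833.57 kg/s.
n4 = (1−0.596)×833.57 + 1989.5 = 2326.3 kg/s.
Recycle n1 = (1−0.209)×2326.3 = 1840.1 kg/s.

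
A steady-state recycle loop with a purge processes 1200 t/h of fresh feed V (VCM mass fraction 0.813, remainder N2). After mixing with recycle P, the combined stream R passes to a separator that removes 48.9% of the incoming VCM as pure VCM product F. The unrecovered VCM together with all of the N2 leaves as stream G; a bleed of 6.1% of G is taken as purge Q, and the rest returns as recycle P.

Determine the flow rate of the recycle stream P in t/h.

N2 enters only via V and leaves only via the purge: 1200×0.187 = 0.061×(N2 in G), and the separator passes all N2, so N2 in R = N2 in G = 3678.7 t/h.
VCM in R: m_A = 1200×0.813 + (1−0.061)·(1−0.489)·m_A, so m_A = 975.6/0.5202 = 1875.5 t/h.
G = (1−0.489)×1875.5 + 3678.7 = 4637.1 t/h.
Recycle P = (1−0.061)×4637.1 = 4354.2 t/h.

4354 t/h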